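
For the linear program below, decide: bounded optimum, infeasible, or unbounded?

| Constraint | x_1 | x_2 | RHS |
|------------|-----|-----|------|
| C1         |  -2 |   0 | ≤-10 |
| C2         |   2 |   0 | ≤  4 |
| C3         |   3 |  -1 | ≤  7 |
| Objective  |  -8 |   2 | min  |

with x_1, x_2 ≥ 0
C2 requires 2x_1 ≤ 4, while C1 (-2x_1 ≤ -10) is equivalent to 2x_1 ≥ 10. Together they would need 10 ≤ 2x_1 ≤ 4, which is impossible since 10 > 4. No point satisfies all constraints.

Infeasible: no point satisfies all constraints simultaneously.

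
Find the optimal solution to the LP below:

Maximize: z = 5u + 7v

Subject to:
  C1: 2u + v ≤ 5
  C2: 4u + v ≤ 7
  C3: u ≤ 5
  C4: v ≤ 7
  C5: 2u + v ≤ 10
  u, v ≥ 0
u = 0, v = 5, z = 35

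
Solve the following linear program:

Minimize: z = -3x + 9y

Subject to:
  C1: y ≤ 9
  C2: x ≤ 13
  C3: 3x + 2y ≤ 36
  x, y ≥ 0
Each vertex is the intersection of two constraint boundaries that also satisfies all remaining constraints:
  x = 0 and y = 0 → (0, 0)
  3x + 2y = 36 and y = 0 → (12, 0)
  y = 9 and 3x + 2y = 36 → (6, 9)
  y = 9 and x = 0 → (0, 9)

Evaluating z = -3x + 9y at each vertex:
  (0, 0): z = 0
  (12, 0): z = -36
  (6, 9): z = 63
  (0, 9): z = 81

The minimum is at (12, 0) with z = -36.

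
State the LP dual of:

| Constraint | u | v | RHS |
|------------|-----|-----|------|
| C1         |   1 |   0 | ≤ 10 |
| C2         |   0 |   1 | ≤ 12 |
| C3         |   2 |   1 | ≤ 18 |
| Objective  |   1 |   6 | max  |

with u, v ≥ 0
Minimize: z = 10y1 + 12y2 + 18y3

Subject to:
  C1: -y1 - 2y3 ≤ -1
  C2: -y2 - y3 ≤ -6
  y1, y2, y3 ≥ 0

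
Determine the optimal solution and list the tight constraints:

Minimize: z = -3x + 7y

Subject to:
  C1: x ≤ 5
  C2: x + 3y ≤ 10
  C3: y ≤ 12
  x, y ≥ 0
Optimal: x = 5, y = 0
Slack at optimum:
  C1: slack = 0 (binding)
  C2: slack = 5
  C3: slack = 12
  x ≥ 0: x = 5
  y ≥ 0: y = 0 (binding)
Binding constraints: C1, y ≥ 0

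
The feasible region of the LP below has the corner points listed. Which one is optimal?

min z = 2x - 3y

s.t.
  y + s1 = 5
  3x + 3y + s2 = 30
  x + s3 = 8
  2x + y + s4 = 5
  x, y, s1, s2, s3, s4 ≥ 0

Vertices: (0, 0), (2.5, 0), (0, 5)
Evaluating z = 2x - 3y at each vertex:
  (0, 0): z = 0
  (2.5, 0): z = 5
  (0, 5): z = -15

The smallest value is z = -15, attained at (0, 5).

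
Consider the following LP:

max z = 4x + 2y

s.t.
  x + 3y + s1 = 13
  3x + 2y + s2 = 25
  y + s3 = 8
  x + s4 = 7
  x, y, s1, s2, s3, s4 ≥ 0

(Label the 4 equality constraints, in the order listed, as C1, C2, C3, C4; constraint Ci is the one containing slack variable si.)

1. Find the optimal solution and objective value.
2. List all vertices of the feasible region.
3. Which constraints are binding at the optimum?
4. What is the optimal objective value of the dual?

1. x = 7, y = 2, z = 32
2. (0, 0), (7, 0), (7, 2), (0, 4.333)
3. C1, C2, C4
4. 32 (by strong duality, equal to the primal optimum)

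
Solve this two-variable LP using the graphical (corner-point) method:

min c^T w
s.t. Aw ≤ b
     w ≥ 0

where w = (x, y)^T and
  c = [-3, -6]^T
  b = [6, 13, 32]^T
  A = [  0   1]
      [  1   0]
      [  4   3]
x = 3.5, y = 6, z = -46.5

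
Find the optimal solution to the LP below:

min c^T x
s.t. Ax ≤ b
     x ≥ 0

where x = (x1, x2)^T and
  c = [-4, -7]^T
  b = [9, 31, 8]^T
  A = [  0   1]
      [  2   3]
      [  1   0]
Each vertex is the intersection of two constraint boundaries that also satisfies all remaining constraints:
  x1 = 0 and x2 = 0 → (0, 0)
  x1 = 8 and x2 = 0 → (8, 0)
  2x1 + 3x2 = 31 and x1 = 8 → (8, 5)
  x2 = 9 and 2x1 + 3x2 = 31 → (2, 9)
  x2 = 9 and x1 = 0 → (0, 9)

Evaluating z = -4x1 - 7x2 at each vertex:
  (0, 0): z = 0
  (8, 0): z = -32
  (8, 5): z = -67
  (2, 9): z = -71
  (0, 9): z = -63

The minimum is at (2, 9) with z = -71.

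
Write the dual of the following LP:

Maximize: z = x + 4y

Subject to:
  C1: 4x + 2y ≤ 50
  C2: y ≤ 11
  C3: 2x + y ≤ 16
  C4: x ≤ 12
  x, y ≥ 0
Minimize: z = 50y1 + 11y2 + 16y3 + 12y4

Subject to:
  C1: -4y1 - 2y3 - y4 ≤ -1
  C2: -2y1 - y2 - y3 ≤ -4
  y1, y2, y3, y4 ≥ 0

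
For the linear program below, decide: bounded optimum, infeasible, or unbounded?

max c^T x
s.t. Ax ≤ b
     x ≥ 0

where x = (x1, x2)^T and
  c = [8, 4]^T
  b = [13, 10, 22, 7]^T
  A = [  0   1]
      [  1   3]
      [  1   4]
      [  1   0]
The point (7, 1) satisfies every constraint, so the LP is feasible; the constraints give x1 ≤ 7 and x2 ≤ 13, which with x1, x2 ≥ 0 keep the feasible region inside a bounded box. A feasible, bounded LP attains a finite optimum at a vertex.

Feasible with finite optimum z* = 60 at (7, 1).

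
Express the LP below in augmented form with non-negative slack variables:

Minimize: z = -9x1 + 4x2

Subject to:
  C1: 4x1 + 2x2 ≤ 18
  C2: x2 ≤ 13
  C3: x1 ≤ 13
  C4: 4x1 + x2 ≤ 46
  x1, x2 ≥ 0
min z = -9x1 + 4x2

s.t.
  4x1 + 2x2 + s1 = 18
  x2 + s2 = 13
  x1 + s3 = 13
  4x1 + x2 + s4 = 46
  x1, x2, s1, s2, s3, s4 ≥ 0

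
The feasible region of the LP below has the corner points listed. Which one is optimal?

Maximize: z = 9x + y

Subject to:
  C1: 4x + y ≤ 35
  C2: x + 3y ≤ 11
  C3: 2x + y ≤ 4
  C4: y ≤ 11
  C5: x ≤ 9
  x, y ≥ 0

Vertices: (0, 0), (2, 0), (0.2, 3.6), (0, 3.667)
(2, 0) with z = 18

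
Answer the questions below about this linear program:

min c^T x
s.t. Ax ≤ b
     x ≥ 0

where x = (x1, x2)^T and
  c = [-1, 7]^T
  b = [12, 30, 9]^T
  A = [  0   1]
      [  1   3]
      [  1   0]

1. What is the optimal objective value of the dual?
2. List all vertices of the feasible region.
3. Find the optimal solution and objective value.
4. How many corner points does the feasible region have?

1. -9 (by strong duality, equal to the primal optimum)
2. (0, 0), (9, 0), (9, 7), (0, 10)
3. x1 = 9, x2 = 0, z = -9
4. 4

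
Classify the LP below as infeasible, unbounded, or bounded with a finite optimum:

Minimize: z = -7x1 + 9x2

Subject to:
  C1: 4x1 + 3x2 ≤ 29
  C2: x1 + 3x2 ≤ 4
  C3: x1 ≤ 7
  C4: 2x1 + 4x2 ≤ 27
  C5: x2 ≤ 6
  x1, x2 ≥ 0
The point (4, 0) satisfies every constraint, so the LP is feasible; the constraints give x1 ≤ 7 and x2 ≤ 6, which with x1, x2 ≥ 0 keep the feasible region inside a bounded box. A feasible, bounded LP attains a finite optimum at a vertex.

Evaluating z = -7x1 + 9x2 at each vertex:
  (0, 0): z = 0
  (4, 0): z = -28
  (0, 1.333): z = 12

Feasible with finite optimum z* = -28 at (4, 0).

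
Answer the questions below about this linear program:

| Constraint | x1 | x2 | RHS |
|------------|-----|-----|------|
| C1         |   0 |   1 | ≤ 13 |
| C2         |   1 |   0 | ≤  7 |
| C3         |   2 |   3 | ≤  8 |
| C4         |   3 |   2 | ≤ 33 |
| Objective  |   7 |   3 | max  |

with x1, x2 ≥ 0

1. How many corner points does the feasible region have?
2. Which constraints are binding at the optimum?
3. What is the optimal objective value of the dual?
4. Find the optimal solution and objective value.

1. 3
2. C3, x2 ≥ 0
3. 28 (by strong duality, equal to the primal optimum)
4. x1 = 4, x2 = 0, z = 28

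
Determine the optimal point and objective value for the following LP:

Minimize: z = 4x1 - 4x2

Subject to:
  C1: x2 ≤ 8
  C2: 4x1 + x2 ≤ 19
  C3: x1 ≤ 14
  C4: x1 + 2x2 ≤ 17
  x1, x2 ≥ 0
Each vertex is the intersection of two constraint boundaries that also satisfies all remaining constraints:
  x1 = 0 and x2 = 0 → (0, 0)
  4x1 + x2 = 19 and x2 = 0 → (4.75, 0)
  4x1 + x2 = 19 and x1 + 2x2 = 17 → (3, 7)
  x2 = 8 and x1 + 2x2 = 17 → (1, 8)
  x2 = 8 and x1 = 0 → (0, 8)

Evaluating z = 4x1 - 4x2 at each vertex:
  (0, 0): z = 0
  (4.75, 0): z = 19
  (3, 7): z = -16
  (1, 8): z = -28
  (0, 8): z = -32

The minimum is at (0, 8) with z = -32.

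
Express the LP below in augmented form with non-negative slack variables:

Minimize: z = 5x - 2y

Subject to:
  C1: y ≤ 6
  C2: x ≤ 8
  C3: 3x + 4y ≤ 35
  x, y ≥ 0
min z = 5x - 2y

s.t.
  y + s1 = 6
  x + s2 = 8
  3x + 4y + s3 = 35
  x, y, s1, s2, s3 ≥ 0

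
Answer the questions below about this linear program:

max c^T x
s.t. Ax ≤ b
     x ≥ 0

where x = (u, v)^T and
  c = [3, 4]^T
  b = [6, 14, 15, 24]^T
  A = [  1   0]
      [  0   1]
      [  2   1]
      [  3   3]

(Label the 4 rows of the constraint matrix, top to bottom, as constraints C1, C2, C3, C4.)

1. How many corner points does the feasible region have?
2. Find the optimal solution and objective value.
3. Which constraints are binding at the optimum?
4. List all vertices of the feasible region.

1. 4
2. u = 0, v = 8, z = 32
3. C4, u ≥ 0
4. (0, 0), (6, 0), (6, 2), (0, 8)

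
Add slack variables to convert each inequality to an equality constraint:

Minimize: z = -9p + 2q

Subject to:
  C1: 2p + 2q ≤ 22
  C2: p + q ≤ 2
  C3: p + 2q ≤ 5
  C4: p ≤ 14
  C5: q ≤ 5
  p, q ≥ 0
min z = -9p + 2q

s.t.
  2p + 2q + s1 = 22
  p + q + s2 = 2
  p + 2q + s3 = 5
  p + s4 = 14
  q + s5 = 5
  p, q, s1, s2, s3, s4, s5 ≥ 0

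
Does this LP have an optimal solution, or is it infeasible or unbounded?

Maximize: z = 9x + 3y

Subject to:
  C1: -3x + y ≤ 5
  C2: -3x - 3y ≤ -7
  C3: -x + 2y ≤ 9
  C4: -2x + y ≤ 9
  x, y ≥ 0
Feasible point: (0, 3) satisfies every constraint, so the LP is feasible.
Direction d = (1, 0): for each constraint row a, a·d ≤ 0 —
  (-3)(1) + (1)(0) = -3 ≤ 0
  (-3)(1) + (-3)(0) = -3 ≤ 0
  (-1)(1) + (2)(0) = -1 ≤ 0
  (-2)(1) + (1)(0) = -2 ≤ 0
and d ≥ 0, so (0, 3) + t·d stays feasible for every t ≥ 0. Along this ray z = 9x + 3y changes by 9 per unit t, so z → +∞.

Unbounded: there is a feasible ray along which z → +∞.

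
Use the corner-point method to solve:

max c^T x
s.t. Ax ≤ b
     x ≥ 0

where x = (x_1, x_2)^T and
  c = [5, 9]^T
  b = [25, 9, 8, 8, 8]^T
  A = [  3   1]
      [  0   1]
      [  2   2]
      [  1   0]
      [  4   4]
Each vertex is the intersection of two constraint boundaries that also satisfies all remaining constraints:
  x_1 = 0 and x_2 = 0 → (0, 0)
  4x_1 + 4x_2 = 8 and x_2 = 0 → (2, 0)
  4x_1 + 4x_2 = 8 and x_1 = 0 → (0, 2)

Evaluating z = 5x_1 + 9x_2 at each vertex:
  (0, 0): z = 0
  (2, 0): z = 10
  (0, 2): z = 18

The maximum is at (0, 2) with z = 18.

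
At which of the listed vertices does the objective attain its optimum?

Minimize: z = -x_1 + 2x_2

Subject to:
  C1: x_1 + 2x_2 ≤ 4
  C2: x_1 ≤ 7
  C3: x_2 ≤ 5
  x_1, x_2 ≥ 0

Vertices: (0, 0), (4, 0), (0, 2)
Evaluating z = -x_1 + 2x_2 at each vertex:
  (0, 0): z = 0
  (4, 0): z = -4
  (0, 2): z = 4

The smallest value is z = -4, attained at (4, 0).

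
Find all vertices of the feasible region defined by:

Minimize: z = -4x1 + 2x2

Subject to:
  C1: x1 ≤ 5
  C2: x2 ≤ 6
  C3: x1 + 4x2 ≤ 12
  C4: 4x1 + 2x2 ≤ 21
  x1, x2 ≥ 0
Each vertex is the intersection of two constraint boundaries that also satisfies all remaining constraints:
  x1 = 0 and x2 = 0 → (0, 0)
  x1 = 5 and x2 = 0 → (5, 0)
  x1 = 5 and 4x1 + 2x2 = 21 → (5, 0.5)
  x1 + 4x2 = 12 and 4x1 + 2x2 = 21 → (4.286, 1.929)
  x1 + 4x2 = 12 and x1 = 0 → (0, 3)

Vertices: (0, 0), (5, 0), (5, 0.5), (4.286, 1.929), (0, 3)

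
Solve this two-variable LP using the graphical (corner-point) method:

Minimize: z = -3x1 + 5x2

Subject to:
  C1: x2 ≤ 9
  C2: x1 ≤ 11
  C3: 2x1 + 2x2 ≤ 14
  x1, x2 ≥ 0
Each vertex is the intersection of two constraint boundaries that also satisfies all remaining constraints:
  x1 = 0 and x2 = 0 → (0, 0)
  2x1 + 2x2 = 14 and x2 = 0 → (7, 0)
  2x1 + 2x2 = 14 and x1 = 0 → (0, 7)

Evaluating z = -3x1 + 5x2 at each vertex:
  (0, 0): z = 0
  (7, 0): z = -21
  (0, 7): z = 35

The minimum is at (7, 0) with z = -21.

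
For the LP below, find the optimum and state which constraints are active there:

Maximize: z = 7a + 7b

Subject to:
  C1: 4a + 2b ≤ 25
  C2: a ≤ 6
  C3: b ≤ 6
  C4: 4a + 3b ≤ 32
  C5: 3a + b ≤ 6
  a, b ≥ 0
Optimal: a = 0, b = 6
Binding: C3, C5, a ≥ 0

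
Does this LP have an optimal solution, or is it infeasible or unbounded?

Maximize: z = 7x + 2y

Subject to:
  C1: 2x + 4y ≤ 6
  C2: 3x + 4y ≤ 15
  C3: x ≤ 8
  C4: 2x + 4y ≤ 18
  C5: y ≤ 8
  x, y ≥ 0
The point (3, 0) satisfies every constraint, so the LP is feasible; the constraints give x ≤ 8 and y ≤ 8, which with x, y ≥ 0 keep the feasible region inside a bounded box. A feasible, bounded LP attains a finite optimum at a vertex.

Evaluating z = 7x + 2y at each vertex:
  (0, 0): z = 0
  (3, 0): z = 21
  (0, 1.5): z = 3

Bounded optimum: z* = 21 at (3, 0).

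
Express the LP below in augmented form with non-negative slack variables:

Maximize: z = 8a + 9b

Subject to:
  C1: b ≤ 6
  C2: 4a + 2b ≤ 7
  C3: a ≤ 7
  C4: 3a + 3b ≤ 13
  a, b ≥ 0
max z = 8a + 9b

s.t.
  b + s1 = 6
  4a + 2b + s2 = 7
  a + s3 = 7
  3a + 3b + s4 = 13
  a, b, s1, s2, s3, s4 ≥ 0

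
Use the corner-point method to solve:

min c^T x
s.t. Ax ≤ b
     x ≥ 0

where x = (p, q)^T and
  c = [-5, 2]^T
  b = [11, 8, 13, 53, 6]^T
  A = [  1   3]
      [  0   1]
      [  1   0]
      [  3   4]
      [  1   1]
Each vertex is the intersection of two constraint boundaries that also satisfies all remaining constraints:
  p = 0 and q = 0 → (0, 0)
  p + q = 6 and q = 0 → (6, 0)
  p + 3q = 11 and p + q = 6 → (3.5, 2.5)
  p + 3q = 11 and p = 0 → (0, 3.667)

Evaluating z = -5p + 2q at each vertex:
  (0, 0): z = 0
  (6, 0): z = -30
  (3.5, 2.5): z = -12.5
  (0, 3.667): z = 7.333

The minimum is at (6, 0) with z = -30.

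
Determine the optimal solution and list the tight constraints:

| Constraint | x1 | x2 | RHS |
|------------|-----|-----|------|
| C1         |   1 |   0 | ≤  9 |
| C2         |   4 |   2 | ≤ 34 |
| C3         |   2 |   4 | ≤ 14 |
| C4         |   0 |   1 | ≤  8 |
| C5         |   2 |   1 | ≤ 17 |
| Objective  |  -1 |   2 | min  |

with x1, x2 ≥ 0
Optimal: x1 = 7, x2 = 0
Slack at optimum:
  C1: slack = 2
  C2: slack = 6
  C3: slack = 0 (binding)
  C4: slack = 8
  C5: slack = 3
  x1 ≥ 0: x1 = 7
  x2 ≥ 0: x2 = 0 (binding)
Binding constraints: C3, x2 ≥ 0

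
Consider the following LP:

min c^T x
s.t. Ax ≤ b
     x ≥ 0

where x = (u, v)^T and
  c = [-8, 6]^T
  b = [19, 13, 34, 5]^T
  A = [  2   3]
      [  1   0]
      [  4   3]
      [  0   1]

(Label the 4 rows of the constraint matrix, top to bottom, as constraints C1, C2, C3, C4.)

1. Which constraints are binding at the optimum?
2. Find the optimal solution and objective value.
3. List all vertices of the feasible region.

1. C3, v ≥ 0
2. u = 8.5, v = 0, z = -68
3. (0, 0), (8.5, 0), (7.5, 1.333), (2, 5), (0, 5)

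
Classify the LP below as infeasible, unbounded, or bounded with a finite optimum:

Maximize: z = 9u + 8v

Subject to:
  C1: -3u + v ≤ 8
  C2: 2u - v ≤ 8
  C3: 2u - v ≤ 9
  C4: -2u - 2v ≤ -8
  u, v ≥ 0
Feasible point: (0, 4) satisfies every constraint, so the LP is feasible.
Direction d = (1, 3): for each constraint row a, a·d ≤ 0 —
  (-3)(1) + (1)(3) = 0 ≤ 0
  (2)(1) + (-1)(3) = -1 ≤ 0
  (2)(1) + (-1)(3) = -1 ≤ 0
  (-2)(1) + (-2)(3) = -8 ≤ 0
and d ≥ 0, so (0, 4) + t·d stays feasible for every t ≥ 0. Along this ray z = 9u + 8v changes by 33 per unit t, so z → +∞.

Unbounded: there is a feasible ray along which z → +∞.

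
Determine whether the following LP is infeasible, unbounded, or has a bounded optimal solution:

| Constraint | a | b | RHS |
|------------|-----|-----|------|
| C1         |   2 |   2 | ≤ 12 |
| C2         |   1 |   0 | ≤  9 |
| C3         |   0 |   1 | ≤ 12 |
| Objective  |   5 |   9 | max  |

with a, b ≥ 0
The point (0, 6) satisfies every constraint, so the LP is feasible; the constraints give a ≤ 9 and b ≤ 12, which with a, b ≥ 0 keep the feasible region inside a bounded box. A feasible, bounded LP attains a finite optimum at a vertex.

Feasible with finite optimum z* = 54 at (0, 6).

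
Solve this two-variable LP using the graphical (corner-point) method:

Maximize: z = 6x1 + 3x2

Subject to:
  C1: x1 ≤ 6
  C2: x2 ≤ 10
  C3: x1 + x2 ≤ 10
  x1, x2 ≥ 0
x1 = 6, x2 = 4, z = 48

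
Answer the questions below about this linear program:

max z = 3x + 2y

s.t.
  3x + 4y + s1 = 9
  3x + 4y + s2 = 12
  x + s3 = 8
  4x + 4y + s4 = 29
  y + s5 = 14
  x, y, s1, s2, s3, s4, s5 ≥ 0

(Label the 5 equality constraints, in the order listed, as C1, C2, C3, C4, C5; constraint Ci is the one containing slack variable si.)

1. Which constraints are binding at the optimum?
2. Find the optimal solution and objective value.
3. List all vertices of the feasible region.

1. C1, y ≥ 0
2. x = 3, y = 0, z = 9
3. (0, 0), (3, 0), (0, 2.25)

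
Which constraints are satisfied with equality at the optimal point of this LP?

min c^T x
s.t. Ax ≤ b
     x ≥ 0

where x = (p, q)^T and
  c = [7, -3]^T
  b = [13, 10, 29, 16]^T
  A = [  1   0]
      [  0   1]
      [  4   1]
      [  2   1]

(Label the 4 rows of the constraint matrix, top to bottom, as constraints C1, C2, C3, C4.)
Optimal: p = 0, q = 10
Binding: C2, p ≥ 0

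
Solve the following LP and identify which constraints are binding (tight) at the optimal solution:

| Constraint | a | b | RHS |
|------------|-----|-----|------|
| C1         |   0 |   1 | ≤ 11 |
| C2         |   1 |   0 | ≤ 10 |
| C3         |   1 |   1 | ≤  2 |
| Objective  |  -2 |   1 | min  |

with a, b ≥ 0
Optimal: a = 2, b = 0
Slack at optimum:
  C1: slack = 11
  C2: slack = 8
  C3: slack = 0 (binding)
  a ≥ 0: a = 2
  b ≥ 0: b = 0 (binding)
Binding constraints: C3, b ≥ 0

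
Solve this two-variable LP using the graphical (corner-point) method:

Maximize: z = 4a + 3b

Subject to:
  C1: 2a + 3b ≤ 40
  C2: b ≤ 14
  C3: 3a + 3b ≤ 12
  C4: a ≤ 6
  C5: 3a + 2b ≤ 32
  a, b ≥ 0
Each vertex is the intersection of two constraint boundaries that also satisfies all remaining constraints:
  a = 0 and b = 0 → (0, 0)
  3a + 3b = 12 and b = 0 → (4, 0)
  3a + 3b = 12 and a = 0 → (0, 4)

Evaluating z = 4a + 3b at each vertex:
  (0, 0): z = 0
  (4, 0): z = 16
  (0, 4): z = 12

The maximum is at (4, 0) with z = 16.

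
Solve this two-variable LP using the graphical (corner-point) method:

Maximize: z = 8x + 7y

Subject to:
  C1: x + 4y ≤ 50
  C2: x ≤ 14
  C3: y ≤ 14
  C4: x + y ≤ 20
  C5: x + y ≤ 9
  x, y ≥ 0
x = 9, y = 0, z = 72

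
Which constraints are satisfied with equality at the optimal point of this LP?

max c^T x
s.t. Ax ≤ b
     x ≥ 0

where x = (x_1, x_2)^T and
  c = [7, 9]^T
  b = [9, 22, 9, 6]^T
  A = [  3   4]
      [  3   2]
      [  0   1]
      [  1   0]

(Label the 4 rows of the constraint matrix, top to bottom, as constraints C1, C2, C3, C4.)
Optimal: x_1 = 3, x_2 = 0
Binding: C1, x_2 ≥ 0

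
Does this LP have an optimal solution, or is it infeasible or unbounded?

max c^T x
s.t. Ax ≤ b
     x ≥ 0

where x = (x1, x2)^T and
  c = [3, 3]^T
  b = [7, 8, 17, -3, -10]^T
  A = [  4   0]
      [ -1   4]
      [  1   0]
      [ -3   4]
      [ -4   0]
One constraint requires 4x1 ≤ 7, while the constraint -4x1 ≤ -10 is equivalent to 4x1 ≥ 10. Together they would need 10 ≤ 4x1 ≤ 7, which is impossible since 10 > 7. No point satisfies all constraints.

Infeasible — the constraint set is empty.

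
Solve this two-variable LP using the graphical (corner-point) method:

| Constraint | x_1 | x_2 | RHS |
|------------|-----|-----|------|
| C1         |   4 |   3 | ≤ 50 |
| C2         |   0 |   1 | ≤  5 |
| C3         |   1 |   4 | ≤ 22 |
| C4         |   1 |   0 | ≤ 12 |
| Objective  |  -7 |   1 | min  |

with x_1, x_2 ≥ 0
Each vertex is the intersection of two constraint boundaries that also satisfies all remaining constraints:
  x_1 = 0 and x_2 = 0 → (0, 0)
  x_1 = 12 and x_2 = 0 → (12, 0)
  4x_1 + 3x_2 = 50 and x_1 = 12 → (12, 0.6667)
  4x_1 + 3x_2 = 50 and x_1 + 4x_2 = 22 → (10.31, 2.923)
  x_2 = 5 and x_1 + 4x_2 = 22 → (2, 5)
  x_2 = 5 and x_1 = 0 → (0, 5)

Evaluating z = -7x_1 + x_2 at each vertex:
  (0, 0): z = 0
  (12, 0): z = -84
  (12, 0.6667): z = -83.33
  (10.31, 2.923): z = -69.23
  (2, 5): z = -9
  (0, 5): z = 5

The minimum is at (12, 0) with z = -84.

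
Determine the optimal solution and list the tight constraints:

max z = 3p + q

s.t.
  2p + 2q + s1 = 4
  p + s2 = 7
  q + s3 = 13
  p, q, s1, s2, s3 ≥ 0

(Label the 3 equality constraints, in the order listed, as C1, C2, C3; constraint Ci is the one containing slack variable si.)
Optimal: p = 2, q = 0
Slack at optimum:
  C1: slack = 0 (binding)
  C2: slack = 5
  C3: slack = 13
  p ≥ 0: p = 2
  q ≥ 0: q = 0 (binding)
Binding constraints: C1, q ≥ 0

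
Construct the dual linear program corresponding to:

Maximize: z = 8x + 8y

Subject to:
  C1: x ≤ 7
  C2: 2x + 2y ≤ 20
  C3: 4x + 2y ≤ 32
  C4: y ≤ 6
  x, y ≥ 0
Minimize: z = 7y1 + 20y2 + 32y3 + 6y4

Subject to:
  C1: -y1 - 2y2 - 4y3 ≤ -8
  C2: -2y2 - 2y3 - y4 ≤ -8
  y1, y2, y3, y4 ≥ 0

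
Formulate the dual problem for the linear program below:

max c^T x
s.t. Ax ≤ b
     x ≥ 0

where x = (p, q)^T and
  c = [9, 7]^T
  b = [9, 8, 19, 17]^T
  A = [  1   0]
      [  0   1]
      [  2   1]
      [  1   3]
Minimize: z = 9y1 + 8y2 + 19y3 + 17y4

Subject to:
  C1: -y1 - 2y3 - y4 ≤ -9
  C2: -y2 - y3 - 3y4 ≤ -7
  y1, y2, y3, y4 ≥ 0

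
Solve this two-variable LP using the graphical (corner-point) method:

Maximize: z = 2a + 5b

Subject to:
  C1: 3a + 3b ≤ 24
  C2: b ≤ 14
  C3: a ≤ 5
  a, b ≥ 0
Each vertex is the intersection of two constraint boundaries that also satisfies all remaining constraints:
  a = 0 and b = 0 → (0, 0)
  a = 5 and b = 0 → (5, 0)
  3a + 3b = 24 and a = 5 → (5, 3)
  3a + 3b = 24 and a = 0 → (0, 8)

Evaluating z = 2a + 5b at each vertex:
  (0, 0): z = 0
  (5, 0): z = 10
  (5, 3): z = 25
  (0, 8): z = 40

The maximum is at (0, 8) with z = 40.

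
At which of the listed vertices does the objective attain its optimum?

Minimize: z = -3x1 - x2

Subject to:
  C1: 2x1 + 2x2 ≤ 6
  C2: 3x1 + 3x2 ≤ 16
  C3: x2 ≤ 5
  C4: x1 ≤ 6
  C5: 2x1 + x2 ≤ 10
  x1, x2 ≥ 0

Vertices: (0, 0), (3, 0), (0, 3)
(3, 0) with z = -9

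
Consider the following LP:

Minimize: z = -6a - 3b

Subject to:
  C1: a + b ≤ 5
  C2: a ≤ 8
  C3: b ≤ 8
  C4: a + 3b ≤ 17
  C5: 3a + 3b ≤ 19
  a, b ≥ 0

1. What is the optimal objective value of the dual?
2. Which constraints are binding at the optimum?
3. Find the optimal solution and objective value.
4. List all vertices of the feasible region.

1. -30 (by strong duality, equal to the primal optimum)
2. C1, b ≥ 0
3. a = 5, b = 0, z = -30
4. (0, 0), (5, 0), (0, 5)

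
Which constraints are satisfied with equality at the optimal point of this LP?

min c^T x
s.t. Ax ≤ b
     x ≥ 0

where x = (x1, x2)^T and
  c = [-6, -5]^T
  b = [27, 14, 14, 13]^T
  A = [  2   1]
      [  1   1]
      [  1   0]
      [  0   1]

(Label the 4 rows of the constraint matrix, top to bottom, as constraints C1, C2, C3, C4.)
Optimal: x1 = 13, x2 = 1
Binding: C1, C2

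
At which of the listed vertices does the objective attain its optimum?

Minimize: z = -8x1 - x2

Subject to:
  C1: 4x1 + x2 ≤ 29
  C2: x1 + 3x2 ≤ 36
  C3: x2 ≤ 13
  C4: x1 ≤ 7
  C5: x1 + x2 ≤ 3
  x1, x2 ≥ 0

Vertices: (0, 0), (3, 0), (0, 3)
(3, 0) with z = -24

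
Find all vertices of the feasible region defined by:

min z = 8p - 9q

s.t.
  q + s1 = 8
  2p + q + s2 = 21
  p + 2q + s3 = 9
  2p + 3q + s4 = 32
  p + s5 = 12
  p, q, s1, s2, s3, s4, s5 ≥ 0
Each vertex is the intersection of two constraint boundaries that also satisfies all remaining constraints:
  p = 0 and q = 0 → (0, 0)
  p + 2q = 9 and q = 0 → (9, 0)
  p + 2q = 9 and p = 0 → (0, 4.5)

Vertices: (0, 0), (9, 0), (0, 4.5)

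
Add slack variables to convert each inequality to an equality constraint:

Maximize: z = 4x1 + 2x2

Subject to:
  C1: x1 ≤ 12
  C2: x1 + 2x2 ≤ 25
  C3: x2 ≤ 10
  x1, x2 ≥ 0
max z = 4x1 + 2x2

s.t.
  x1 + s1 = 12
  x1 + 2x2 + s2 = 25
  x2 + s3 = 10
  x1, x2, s1, s2, s3 ≥ 0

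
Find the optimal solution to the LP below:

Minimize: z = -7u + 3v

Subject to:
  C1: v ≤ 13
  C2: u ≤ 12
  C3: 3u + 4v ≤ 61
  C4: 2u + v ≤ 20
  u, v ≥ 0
u = 10, v = 0, z = -70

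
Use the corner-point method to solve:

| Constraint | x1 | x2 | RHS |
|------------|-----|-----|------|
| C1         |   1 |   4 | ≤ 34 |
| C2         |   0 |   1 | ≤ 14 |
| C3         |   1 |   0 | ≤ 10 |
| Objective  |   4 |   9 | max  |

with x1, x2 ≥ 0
x1 = 10, x2 = 6, z = 94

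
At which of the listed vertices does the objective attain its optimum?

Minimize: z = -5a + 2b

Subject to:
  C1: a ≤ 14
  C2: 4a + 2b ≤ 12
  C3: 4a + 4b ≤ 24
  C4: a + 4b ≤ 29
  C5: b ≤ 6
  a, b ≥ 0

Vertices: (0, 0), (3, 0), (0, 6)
Evaluating z = -5a + 2b at each vertex:
  (0, 0): z = 0
  (3, 0): z = -15
  (0, 6): z = 12

The smallest value is z = -15, attained at (3, 0).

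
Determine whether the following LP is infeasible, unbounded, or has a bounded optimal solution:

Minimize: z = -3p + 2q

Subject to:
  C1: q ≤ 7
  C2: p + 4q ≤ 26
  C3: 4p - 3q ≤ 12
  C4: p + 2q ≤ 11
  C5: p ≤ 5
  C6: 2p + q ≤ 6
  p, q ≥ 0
The point (3, 0) satisfies every constraint, so the LP is feasible; the constraints give p ≤ 5 and q ≤ 7, which with p, q ≥ 0 keep the feasible region inside a bounded box. A feasible, bounded LP attains a finite optimum at a vertex.

Feasible with finite optimum z* = -9 at (3, 0).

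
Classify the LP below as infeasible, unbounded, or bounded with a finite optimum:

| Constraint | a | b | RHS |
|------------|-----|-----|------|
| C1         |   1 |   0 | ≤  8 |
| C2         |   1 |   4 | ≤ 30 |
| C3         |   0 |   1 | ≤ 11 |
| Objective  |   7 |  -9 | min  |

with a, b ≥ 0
The point (0, 7.5) satisfies every constraint, so the LP is feasible; the constraints give a ≤ 8 and b ≤ 11, which with a, b ≥ 0 keep the feasible region inside a bounded box. A feasible, bounded LP attains a finite optimum at a vertex.

Evaluating z = 7a - 9b at each vertex:
  (0, 0): z = 0
  (8, 0): z = 56
  (8, 5.5): z = 6.5
  (0, 7.5): z = -67.5

Feasible with finite optimum z* = -67.5 at (0, 7.5).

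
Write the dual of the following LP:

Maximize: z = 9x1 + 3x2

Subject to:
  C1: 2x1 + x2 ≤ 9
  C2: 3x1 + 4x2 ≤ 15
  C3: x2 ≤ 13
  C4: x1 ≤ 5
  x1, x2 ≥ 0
Minimize: z = 9y1 + 15y2 + 13y3 + 5y4

Subject to:
  C1: -2y1 - 3y2 - y4 ≤ -9
  C2: -y1 - 4y2 - y3 ≤ -3
  y1, y2, y3, y4 ≥ 0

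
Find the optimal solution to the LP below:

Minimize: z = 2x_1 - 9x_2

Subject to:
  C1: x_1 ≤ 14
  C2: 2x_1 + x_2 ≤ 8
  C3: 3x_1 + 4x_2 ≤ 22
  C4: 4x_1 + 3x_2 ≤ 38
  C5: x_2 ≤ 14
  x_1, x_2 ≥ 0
Each vertex is the intersection of two constraint boundaries that also satisfies all remaining constraints:
  x_1 = 0 and x_2 = 0 → (0, 0)
  2x_1 + x_2 = 8 and x_2 = 0 → (4, 0)
  2x_1 + x_2 = 8 and 3x_1 + 4x_2 = 22 → (2, 4)
  3x_1 + 4x_2 = 22 and x_1 = 0 → (0, 5.5)

Evaluating z = 2x_1 - 9x_2 at each vertex:
  (0, 0): z = 0
  (4, 0): z = 8
  (2, 4): z = -32
  (0, 5.5): z = -49.5

The minimum is at (0, 5.5) with z = -49.5.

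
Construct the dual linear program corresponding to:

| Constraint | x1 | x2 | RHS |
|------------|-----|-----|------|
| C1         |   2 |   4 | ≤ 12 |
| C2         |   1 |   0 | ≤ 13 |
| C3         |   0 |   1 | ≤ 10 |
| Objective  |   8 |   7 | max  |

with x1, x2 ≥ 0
Minimize: z = 12y1 + 13y2 + 10y3

Subject to:
  C1: -2y1 - y2 ≤ -8
  C2: -4y1 - y3 ≤ -7
  y1, y2, y3 ≥ 0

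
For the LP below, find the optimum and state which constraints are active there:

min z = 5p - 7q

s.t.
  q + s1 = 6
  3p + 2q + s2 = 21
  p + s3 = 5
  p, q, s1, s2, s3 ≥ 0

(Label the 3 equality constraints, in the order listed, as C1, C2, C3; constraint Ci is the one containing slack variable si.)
Optimal: p = 0, q = 6
Slack at optimum:
  C1: slack = 0 (binding)
  C2: slack = 9
  C3: slack = 5
  p ≥ 0: p = 0 (binding)
  q ≥ 0: q = 6
Binding constraints: C1, p ≥ 0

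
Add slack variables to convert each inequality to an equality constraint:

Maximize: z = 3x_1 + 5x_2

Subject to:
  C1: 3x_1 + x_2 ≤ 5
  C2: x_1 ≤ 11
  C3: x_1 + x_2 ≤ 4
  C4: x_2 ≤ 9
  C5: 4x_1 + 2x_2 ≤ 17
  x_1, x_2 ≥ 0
max z = 3x_1 + 5x_2

s.t.
  3x_1 + x_2 + s1 = 5
  x_1 + s2 = 11
  x_1 + x_2 + s3 = 4
  x_2 + s4 = 9
  4x_1 + 2x_2 + s5 = 17
  x_1, x_2, s1, s2, s3, s4, s5 ≥ 0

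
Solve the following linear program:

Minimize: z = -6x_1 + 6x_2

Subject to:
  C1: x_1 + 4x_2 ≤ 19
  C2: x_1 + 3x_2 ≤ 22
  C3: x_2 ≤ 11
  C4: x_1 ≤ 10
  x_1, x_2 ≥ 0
Each vertex is the intersection of two constraint boundaries that also satisfies all remaining constraints:
  x_1 = 0 and x_2 = 0 → (0, 0)
  x_1 = 10 and x_2 = 0 → (10, 0)
  x_1 + 4x_2 = 19 and x_1 = 10 → (10, 2.25)
  x_1 + 4x_2 = 19 and x_1 = 0 → (0, 4.75)

Evaluating z = -6x_1 + 6x_2 at each vertex:
  (0, 0): z = 0
  (10, 0): z = -60
  (10, 2.25): z = -46.5
  (0, 4.75): z = 28.5

The minimum is at (10, 0) with z = -60.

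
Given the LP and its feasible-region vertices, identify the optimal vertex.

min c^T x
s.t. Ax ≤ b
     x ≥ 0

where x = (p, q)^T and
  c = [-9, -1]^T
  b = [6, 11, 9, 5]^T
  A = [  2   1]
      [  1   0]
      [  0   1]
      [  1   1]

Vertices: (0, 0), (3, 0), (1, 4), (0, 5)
Evaluating z = -9p - q at each vertex:
  (0, 0): z = 0
  (3, 0): z = -27
  (1, 4): z = -13
  (0, 5): z = -5

The smallest value is z = -27, attained at (3, 0).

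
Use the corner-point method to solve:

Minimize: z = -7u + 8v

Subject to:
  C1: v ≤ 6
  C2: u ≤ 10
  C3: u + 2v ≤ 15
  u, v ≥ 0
u = 10, v = 0, z = -70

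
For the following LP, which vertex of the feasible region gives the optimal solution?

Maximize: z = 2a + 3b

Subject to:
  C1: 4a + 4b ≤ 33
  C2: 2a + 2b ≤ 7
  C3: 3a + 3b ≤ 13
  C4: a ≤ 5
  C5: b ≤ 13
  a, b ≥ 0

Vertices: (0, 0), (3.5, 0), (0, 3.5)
Evaluating z = 2a + 3b at each vertex:
  (0, 0): z = 0
  (3.5, 0): z = 7
  (0, 3.5): z = 10.5

The largest value is z = 10.5, attained at (0, 3.5).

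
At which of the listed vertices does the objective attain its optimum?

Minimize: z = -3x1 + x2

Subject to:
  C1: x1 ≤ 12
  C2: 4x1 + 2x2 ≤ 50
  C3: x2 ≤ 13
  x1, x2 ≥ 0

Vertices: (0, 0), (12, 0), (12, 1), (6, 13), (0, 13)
(12, 0) with z = -36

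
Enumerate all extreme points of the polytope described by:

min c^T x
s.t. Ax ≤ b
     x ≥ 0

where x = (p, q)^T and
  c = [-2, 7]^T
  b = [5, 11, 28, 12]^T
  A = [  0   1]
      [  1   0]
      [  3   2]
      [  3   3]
Each vertex is the intersection of two constraint boundaries that also satisfies all remaining constraints:
  p = 0 and q = 0 → (0, 0)
  3p + 3q = 12 and q = 0 → (4, 0)
  3p + 3q = 12 and p = 0 → (0, 4)

Vertices: (0, 0), (4, 0), (0, 4)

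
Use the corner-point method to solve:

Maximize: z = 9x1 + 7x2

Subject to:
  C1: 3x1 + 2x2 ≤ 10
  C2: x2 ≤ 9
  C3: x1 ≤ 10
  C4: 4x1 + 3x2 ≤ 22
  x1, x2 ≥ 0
x1 = 0, x2 = 5, z = 35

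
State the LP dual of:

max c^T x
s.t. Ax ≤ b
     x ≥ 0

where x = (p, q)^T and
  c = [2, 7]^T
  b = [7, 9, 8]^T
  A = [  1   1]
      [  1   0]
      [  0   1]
Minimize: z = 7y1 + 9y2 + 8y3

Subject to:
  C1: -y1 - y2 ≤ -2
  C2: -y1 - y3 ≤ -7
  y1, y2, y3 ≥ 0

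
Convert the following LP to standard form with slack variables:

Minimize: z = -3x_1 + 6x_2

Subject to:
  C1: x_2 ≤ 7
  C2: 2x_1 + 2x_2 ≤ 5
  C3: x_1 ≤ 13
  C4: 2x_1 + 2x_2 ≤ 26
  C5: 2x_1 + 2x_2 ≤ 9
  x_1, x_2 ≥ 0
min z = -3x_1 + 6x_2

s.t.
  x_2 + s1 = 7
  2x_1 + 2x_2 + s2 = 5
  x_1 + s3 = 13
  2x_1 + 2x_2 + s4 = 26
  2x_1 + 2x_2 + s5 = 9
  x_1, x_2, s1, s2, s3, s4, s5 ≥ 0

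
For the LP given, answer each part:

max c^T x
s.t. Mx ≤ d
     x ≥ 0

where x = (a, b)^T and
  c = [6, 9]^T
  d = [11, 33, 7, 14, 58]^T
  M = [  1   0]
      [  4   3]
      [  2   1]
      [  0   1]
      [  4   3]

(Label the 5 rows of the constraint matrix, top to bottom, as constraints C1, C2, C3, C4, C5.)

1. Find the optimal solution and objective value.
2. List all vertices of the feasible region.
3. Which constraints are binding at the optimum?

1. a = 0, b = 7, z = 63
2. (0, 0), (3.5, 0), (0, 7)
3. C3, a ≥ 0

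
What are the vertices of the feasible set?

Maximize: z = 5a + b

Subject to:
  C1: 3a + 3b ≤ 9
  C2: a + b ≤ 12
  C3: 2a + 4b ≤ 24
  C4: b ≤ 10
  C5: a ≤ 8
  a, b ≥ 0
Each vertex is the intersection of two constraint boundaries that also satisfies all remaining constraints:
  a = 0 and b = 0 → (0, 0)
  3a + 3b = 9 and b = 0 → (3, 0)
  3a + 3b = 9 and a = 0 → (0, 3)

Vertices: (0, 0), (3, 0), (0, 3)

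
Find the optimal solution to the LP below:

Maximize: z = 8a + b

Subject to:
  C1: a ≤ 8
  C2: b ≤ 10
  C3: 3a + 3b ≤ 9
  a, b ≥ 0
Each vertex is the intersection of two constraint boundaries that also satisfies all remaining constraints:
  a = 0 and b = 0 → (0, 0)
  3a + 3b = 9 and b = 0 → (3, 0)
  3a + 3b = 9 and a = 0 → (0, 3)

Evaluating z = 8a + b at each vertex:
  (0, 0): z = 0
  (3, 0): z = 24
  (0, 3): z = 3

The maximum is at (3, 0) with z = 24.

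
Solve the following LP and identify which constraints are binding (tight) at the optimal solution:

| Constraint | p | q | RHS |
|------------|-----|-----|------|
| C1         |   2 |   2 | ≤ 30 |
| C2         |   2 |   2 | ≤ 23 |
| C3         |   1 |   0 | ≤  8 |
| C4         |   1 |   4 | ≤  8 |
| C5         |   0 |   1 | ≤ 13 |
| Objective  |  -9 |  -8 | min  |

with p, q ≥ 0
Optimal: p = 8, q = 0
Binding: C3, C4, q ≥ 0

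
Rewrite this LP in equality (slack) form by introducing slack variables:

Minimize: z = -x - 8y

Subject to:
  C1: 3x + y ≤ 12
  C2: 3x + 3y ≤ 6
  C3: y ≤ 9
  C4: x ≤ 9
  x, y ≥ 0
min z = -x - 8y

s.t.
  3x + y + s1 = 12
  3x + 3y + s2 = 6
  y + s3 = 9
  x + s4 = 9
  x, y, s1, s2, s3, s4 ≥ 0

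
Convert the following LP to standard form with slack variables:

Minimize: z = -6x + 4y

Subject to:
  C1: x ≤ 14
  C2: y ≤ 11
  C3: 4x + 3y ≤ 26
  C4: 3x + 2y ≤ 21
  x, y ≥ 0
min z = -6x + 4y

s.t.
  x + s1 = 14
  y + s2 = 11
  4x + 3y + s3 = 26
  3x + 2y + s4 = 21
  x, y, s1, s2, s3, s4 ≥ 0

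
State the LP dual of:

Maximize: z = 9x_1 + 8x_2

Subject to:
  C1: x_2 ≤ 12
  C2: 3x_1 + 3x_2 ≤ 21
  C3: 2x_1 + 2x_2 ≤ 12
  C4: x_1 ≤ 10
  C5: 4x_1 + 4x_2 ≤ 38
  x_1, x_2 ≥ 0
Minimize: z = 12y1 + 21y2 + 12y3 + 10y4 + 38y5

Subject to:
  C1: -3y2 - 2y3 - y4 - 4y5 ≤ -9
  C2: -y1 - 3y2 - 2y3 - 4y5 ≤ -8
  y1, y2, y3, y4, y5 ≥ 0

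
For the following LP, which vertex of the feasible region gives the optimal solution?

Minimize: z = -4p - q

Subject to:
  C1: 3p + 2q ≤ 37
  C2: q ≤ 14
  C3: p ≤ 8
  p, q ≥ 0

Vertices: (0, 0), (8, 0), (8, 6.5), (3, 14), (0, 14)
Evaluating z = -4p - q at each vertex:
  (0, 0): z = 0
  (8, 0): z = -32
  (8, 6.5): z = -38.5
  (3, 14): z = -26
  (0, 14): z = -14

The smallest value is z = -38.5, attained at (8, 6.5).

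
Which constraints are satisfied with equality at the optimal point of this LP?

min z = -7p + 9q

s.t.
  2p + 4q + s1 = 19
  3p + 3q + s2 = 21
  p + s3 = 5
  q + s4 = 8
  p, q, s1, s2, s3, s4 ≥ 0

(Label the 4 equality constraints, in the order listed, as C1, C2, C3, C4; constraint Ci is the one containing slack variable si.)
Optimal: p = 5, q = 0
Binding: C3, q ≥ 0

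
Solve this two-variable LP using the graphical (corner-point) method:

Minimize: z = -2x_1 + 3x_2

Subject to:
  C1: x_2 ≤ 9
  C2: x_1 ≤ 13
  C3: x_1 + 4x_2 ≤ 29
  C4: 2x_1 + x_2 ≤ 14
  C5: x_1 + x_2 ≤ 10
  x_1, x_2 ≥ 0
x_1 = 7, x_2 = 0, z = -14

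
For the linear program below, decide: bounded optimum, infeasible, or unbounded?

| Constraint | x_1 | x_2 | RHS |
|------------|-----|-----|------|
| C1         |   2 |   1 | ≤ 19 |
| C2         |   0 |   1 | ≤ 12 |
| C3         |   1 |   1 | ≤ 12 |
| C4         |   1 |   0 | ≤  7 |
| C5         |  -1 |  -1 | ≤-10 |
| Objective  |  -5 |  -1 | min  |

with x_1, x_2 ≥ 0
The point (7, 5) satisfies every constraint, so the LP is feasible; the constraints give x_1 ≤ 7 and x_2 ≤ 12, which with x_1, x_2 ≥ 0 keep the feasible region inside a bounded box. A feasible, bounded LP attains a finite optimum at a vertex.

The LP has an optimal solution: (7, 5) with z = -40.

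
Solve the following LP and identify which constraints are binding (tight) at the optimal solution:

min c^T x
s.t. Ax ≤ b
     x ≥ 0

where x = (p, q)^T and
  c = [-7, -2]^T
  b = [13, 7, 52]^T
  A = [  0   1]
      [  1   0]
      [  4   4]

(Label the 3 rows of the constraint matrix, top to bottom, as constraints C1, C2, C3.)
Optimal: p = 7, q = 6
Binding: C2, C3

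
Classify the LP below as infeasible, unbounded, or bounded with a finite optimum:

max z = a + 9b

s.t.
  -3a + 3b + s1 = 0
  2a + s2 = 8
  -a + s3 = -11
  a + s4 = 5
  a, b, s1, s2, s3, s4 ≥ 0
The row a + s4 = 5 with s4 ≥ 0 requires a ≤ 5, while the row -a + s3 = -11 with s3 ≥ 0 is equivalent to a ≥ 11. Together they would need 11 ≤ a ≤ 5, which is impossible since 11 > 5. No point satisfies all constraints.

Infeasible — the constraint set is empty.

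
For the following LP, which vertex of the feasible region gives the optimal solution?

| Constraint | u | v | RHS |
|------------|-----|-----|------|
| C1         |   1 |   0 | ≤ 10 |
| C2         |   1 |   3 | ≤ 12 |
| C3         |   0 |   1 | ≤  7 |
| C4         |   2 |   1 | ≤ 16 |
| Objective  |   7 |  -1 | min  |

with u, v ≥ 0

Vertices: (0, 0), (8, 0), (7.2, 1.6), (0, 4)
(0, 4) with z = -4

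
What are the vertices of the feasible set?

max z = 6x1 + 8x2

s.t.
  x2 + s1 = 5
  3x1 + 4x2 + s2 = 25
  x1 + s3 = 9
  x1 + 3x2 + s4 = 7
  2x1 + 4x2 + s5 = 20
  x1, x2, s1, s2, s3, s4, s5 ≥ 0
Each vertex is the intersection of two constraint boundaries that also satisfies all remaining constraints:
  x1 = 0 and x2 = 0 → (0, 0)
  x1 + 3x2 = 7 and x2 = 0 → (7, 0)
  x1 + 3x2 = 7 and x1 = 0 → (0, 2.333)

Vertices: (0, 0), (7, 0), (0, 2.333)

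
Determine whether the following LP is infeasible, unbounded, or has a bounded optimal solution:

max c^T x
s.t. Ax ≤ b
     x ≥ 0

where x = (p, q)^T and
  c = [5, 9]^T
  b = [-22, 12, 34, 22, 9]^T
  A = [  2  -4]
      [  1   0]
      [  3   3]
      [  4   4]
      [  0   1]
The point (0, 5.5) satisfies every constraint, so the LP is feasible; the constraints give p ≤ 12 and q ≤ 9, which with p, q ≥ 0 keep the feasible region inside a bounded box. A feasible, bounded LP attains a finite optimum at a vertex.

Evaluating z = 5p + 9q at each vertex:
  (0, 5.5): z = 49.5

Feasible with finite optimum z* = 49.5 at (0, 5.5).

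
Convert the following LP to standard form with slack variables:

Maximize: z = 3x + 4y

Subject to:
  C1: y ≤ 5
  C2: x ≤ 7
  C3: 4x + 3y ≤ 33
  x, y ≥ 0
max z = 3x + 4y

s.t.
  y + s1 = 5
  x + s2 = 7
  4x + 3y + s3 = 33
  x, y, s1, s2, s3 ≥ 0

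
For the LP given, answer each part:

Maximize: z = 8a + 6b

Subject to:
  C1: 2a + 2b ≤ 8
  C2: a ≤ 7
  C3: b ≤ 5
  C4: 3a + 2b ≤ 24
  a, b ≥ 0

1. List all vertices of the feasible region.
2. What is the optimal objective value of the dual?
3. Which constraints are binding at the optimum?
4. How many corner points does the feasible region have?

1. (0, 0), (4, 0), (0, 4)
2. 32 (by strong duality, equal to the primal optimum)
3. C1, b ≥ 0
4. 3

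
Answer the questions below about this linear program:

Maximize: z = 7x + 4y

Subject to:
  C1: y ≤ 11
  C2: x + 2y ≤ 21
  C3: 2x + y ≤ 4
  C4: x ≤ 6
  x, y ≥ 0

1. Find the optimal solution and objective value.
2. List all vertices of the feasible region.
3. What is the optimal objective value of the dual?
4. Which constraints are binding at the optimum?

1. x = 0, y = 4, z = 16
2. (0, 0), (2, 0), (0, 4)
3. 16 (by strong duality, equal to the primal optimum)
4. C3, x ≥ 0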